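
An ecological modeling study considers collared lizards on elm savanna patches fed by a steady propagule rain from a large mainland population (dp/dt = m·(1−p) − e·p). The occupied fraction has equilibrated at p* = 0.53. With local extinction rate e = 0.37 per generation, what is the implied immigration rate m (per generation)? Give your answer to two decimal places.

At equilibrium m(1−p*) = e·p*, so m = e·p*/(1−p*).
m = 0.37 × 0.53 / 0.4700 = 0.1961/0.4700 = 0.4172.

0.42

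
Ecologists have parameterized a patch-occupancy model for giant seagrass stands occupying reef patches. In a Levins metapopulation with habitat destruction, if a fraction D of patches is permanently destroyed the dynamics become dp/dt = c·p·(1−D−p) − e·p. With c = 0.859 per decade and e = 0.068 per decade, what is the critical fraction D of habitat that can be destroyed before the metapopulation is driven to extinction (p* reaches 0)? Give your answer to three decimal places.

0.921

The nontrivial equilibrium is p* = (1−D) − e/c; extinction occurs when this hits zero.
So D_crit = 1 − e/c = 1 − 0.068/0.859 = 1 − 0.0792 = 0.9208.
Note this equals the original equilibrium occupancy — the Levins extinction-debt result.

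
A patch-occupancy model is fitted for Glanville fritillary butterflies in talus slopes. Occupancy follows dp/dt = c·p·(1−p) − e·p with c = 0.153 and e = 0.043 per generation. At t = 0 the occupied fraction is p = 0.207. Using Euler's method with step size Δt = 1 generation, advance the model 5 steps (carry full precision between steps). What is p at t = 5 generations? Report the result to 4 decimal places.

Update rule: p ← p + [c·p·(1−p) − e·p]·Δt with Δt = 1.
step 1: Δp = +0.01621, p = 0.22321
step 2: Δp = +0.01693, p = 0.24014
step 3: Δp = +0.01759, p = 0.25774
step 4: Δp = +0.01819, p = 0.27592
step 5: Δp = +0.01870, p = 0.29463

0.2946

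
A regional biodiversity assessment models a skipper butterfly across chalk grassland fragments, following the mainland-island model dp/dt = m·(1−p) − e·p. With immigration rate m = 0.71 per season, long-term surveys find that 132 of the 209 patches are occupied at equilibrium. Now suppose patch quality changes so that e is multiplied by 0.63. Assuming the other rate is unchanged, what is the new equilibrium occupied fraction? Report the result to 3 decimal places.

Observed p* = 132/209 = 0.63158.
Balance m(1−p*) = e·p* gives e = m(1−p*)/p* = 0.71×0.36842/0.63158 = 0.41416.
New p* = m/(m+e) = 0.71000/(0.71000+0.26092) = 0.73127.

0.731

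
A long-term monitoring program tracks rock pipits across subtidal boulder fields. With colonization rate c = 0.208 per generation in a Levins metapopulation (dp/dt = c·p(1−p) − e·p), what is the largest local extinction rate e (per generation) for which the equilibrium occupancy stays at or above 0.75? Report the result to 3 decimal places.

0.052

1 − e/c ≥ 0.75 ⇒ e ≤ c(1 − 0.75) = 0.208 × 0.2500.
e_max = 0.0520.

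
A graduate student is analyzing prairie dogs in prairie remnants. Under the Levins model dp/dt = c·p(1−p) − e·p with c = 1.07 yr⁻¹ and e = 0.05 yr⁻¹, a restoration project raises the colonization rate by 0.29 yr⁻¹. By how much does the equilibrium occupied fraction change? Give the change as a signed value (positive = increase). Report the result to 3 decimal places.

Before: p* = 1 − 0.05/1.07 = 0.9533.
After the change, c = 1.36, e = 0.05, so p* = 1 − 0.05/1.36 = 0.9632.
Δp* = 0.9632 − 0.9533 = +0.0100.

0.010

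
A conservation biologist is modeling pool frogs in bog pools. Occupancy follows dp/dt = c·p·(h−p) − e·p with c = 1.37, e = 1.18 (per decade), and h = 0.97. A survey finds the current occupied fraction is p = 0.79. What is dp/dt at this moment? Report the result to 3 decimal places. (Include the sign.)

-0.737

Colonization term: c·p·(h−p) = 1.37×0.79×0.1800 = 0.19481.
Extinction term: e·p = 0.93220.
dp/dt = 0.19481 − 0.93220 = -0.73739.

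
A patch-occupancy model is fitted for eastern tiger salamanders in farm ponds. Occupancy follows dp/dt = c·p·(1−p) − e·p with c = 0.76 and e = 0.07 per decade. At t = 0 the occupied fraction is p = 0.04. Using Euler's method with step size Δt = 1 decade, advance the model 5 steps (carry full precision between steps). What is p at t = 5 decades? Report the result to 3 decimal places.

0.404

Update rule: p ← p + [c·p·(1−p) − e·p]·Δt with Δt = 1.
  1  |  dp/dt·Δt = +0.026384  |  p_1 = 0.066384
  2  |  dp/dt·Δt = +0.042456  |  p_2 = 0.108840
  3  |  dp/dt·Δt = +0.066096  |  p_3 = 0.174936
  4  |  dp/dt·Δt = +0.097448  |  p_4 = 0.272384
  5  |  dp/dt·Δt = +0.131558  |  p_5 = 0.403942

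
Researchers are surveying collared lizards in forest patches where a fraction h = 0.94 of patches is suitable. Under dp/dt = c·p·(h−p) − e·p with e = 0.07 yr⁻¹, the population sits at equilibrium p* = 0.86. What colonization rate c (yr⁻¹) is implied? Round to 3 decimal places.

0.875

At equilibrium c(h−p*) = e, so c = e/(h−p*).
c = 0.07/(0.94 − 0.86) = 0.07/0.0800 = 0.8750.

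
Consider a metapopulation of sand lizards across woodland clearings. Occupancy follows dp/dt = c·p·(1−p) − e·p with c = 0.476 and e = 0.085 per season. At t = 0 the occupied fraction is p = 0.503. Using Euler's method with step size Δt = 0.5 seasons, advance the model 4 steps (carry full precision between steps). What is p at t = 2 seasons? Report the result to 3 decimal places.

0.641

Update rule: p ← p + [c·p·(1−p) − e·p]·Δt with Δt = 0.5.
t = 0.5: p = 0.50300 + (+0.03812) = 0.54112
t = 1: p = 0.54112 + (+0.03610) = 0.57722
t = 1.5: p = 0.57722 + (+0.03355) = 0.61077
t = 2: p = 0.61077 + (+0.03062) = 0.64139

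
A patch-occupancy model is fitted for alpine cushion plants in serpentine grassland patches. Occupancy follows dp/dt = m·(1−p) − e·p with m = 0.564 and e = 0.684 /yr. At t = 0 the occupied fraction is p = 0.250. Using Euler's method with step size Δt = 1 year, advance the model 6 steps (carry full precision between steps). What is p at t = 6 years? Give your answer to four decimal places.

Update rule: p ← p + [m·(1−p) − e·p]·Δt with Δt = 1.
step 1: Δp = +0.25200, p = 0.50200
step 2: Δp = -0.06250, p = 0.43950
step 3: Δp = +0.01550, p = 0.45500
step 4: Δp = -0.00384, p = 0.45116
step 5: Δp = +0.00095, p = 0.45211
step 6: Δp = -0.00024, p = 0.45188

0.4519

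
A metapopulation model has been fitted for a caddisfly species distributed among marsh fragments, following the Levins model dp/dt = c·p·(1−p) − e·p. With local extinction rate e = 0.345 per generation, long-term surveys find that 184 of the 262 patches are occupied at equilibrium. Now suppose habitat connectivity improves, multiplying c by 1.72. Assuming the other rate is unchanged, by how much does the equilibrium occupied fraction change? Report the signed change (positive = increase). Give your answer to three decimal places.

Observed p* = 184/262 = 0.70229.
Balance c(1−p*) = e gives c = e/(1 − 0.70229) = 0.345/0.29771 = 1.15885.
New p* = 1 − e/c = 1 − 0.34500/1.99322 = 0.82691.
Δp* = 0.82691 − 0.70229 = +0.12462.

0.125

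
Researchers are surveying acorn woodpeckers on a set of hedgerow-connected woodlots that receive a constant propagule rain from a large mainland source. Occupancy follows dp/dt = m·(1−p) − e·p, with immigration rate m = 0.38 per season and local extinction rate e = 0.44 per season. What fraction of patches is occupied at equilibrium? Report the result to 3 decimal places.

Setting dp/dt = 0: m − m·p* = e·p*, so m = (m+e)·p*.
p* = m/(m+e) = 0.38/(0.38+0.44) = 0.38/0.8200 = 0.4634.

0.463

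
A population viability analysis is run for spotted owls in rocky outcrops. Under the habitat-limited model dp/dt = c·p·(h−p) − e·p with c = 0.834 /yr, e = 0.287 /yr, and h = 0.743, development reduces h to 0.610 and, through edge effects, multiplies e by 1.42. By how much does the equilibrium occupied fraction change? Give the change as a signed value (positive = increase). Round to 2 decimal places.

Before: p* = h − e/c = 0.743 − 0.287/0.834 = 0.743 − 0.3441 = 0.3989.
After: c = 0.834, e = 0.40754, h = 0.610; p* = 0.610 − 0.40754/0.834 = 0.1213.
Δp* = 0.1213 − 0.3989 = -0.2775.

-0.28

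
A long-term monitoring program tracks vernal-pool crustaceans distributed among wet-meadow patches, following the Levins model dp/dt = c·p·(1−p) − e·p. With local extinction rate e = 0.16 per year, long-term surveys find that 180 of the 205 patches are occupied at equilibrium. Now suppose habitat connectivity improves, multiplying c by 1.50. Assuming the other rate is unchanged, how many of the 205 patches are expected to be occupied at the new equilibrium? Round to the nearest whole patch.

188

Observed p* = 180/205 = 0.87805.
Balance c(1−p*) = e gives c = e/(1 − 0.87805) = 0.16/0.12195 = 1.31201.
New p* = 1 − e/c = 1 − 0.16000/1.96801 = 0.91870.
Expected occupied = 205 × 0.91870 = 188.33 ≈ 188.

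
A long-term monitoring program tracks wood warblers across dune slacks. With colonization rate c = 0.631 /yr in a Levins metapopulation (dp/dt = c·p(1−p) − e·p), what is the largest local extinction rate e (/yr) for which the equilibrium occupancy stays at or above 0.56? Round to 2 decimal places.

0.28

1 − e/c ≥ 0.56 ⇒ e ≤ c(1 − 0.56) = 0.631 × 0.4400.
e_max = 0.2776.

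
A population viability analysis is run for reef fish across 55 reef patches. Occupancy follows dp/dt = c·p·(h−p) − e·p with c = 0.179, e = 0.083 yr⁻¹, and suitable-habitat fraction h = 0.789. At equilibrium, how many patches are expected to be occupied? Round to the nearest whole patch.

18

p* = h − e/c = 0.789 − 0.4637 = 0.3253.
Expected occupied patches = N × p* = 55 × 0.3253 = 17.89 ≈ 18.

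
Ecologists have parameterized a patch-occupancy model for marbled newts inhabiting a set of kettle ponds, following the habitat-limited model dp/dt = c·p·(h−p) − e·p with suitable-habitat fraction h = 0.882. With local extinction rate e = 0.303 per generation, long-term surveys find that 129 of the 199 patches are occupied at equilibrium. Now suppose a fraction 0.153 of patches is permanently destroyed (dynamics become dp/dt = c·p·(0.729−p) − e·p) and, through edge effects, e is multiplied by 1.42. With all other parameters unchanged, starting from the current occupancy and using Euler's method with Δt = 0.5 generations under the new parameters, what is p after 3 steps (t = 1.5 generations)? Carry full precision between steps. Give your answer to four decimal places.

0.4614

Observed p* = 129/199 = 0.64824.
Balance c(h−p*) = e gives c = e/(0.882 − 0.64824) = 0.303/0.23376 = 1.29621.
Starting from p₀ = 0.64824; update p ← p + (dp/dt)·Δt with the new parameters.
t = 0.5: p = 0.64824 + (-0.10553) = 0.54271
t = 1: p = 0.54271 + (-0.05123) = 0.49148
t = 1.5: p = 0.49148 + (-0.03008) = 0.46141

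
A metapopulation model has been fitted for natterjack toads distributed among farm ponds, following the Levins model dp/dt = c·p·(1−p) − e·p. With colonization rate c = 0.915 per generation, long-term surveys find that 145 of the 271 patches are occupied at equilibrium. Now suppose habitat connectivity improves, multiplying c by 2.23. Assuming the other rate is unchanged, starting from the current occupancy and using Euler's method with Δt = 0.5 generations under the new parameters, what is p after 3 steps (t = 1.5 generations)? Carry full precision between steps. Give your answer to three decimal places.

Observed p* = 145/271 = 0.53506.
Balance c(1−p*) = e gives e = 0.915×(1 − 0.53506) = 0.42542.
Starting from p₀ = 0.53506; update p ← p + (dp/dt)·Δt with the new parameters.
step 1: Δp = +0.13999, p = 0.67505
step 2: Δp = +0.08021, p = 0.75525
step 3: Δp = +0.02793, p = 0.78319

0.783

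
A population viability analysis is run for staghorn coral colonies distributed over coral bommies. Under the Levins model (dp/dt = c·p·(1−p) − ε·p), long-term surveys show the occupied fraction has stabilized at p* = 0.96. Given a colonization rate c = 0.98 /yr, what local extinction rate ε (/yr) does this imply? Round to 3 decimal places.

0.039

At equilibrium c(1−p*) = ε.
ε = 0.98 × (1 − 0.96) = 0.98 × 0.0400 = 0.0392.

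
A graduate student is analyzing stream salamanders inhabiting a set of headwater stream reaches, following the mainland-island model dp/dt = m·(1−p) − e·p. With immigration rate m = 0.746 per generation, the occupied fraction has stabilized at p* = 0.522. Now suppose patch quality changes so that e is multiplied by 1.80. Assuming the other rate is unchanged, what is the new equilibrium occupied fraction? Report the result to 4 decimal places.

0.3776

Balance m(1−p*) = e·p* gives e = m(1−p*)/p* = 0.746×0.47800/0.52200 = 0.68312.
New p* = m/(m+e) = 0.74600/(0.74600+1.22962) = 0.37760.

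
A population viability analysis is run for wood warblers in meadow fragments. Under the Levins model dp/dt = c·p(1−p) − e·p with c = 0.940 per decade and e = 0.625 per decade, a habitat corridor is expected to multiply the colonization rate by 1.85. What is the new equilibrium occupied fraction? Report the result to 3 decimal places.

0.641

Before: p* = 1 − 0.625/0.940 = 0.3351.
After the change, c = 1.739, e = 0.625, so p* = 1 − 0.625/1.739 = 0.6406.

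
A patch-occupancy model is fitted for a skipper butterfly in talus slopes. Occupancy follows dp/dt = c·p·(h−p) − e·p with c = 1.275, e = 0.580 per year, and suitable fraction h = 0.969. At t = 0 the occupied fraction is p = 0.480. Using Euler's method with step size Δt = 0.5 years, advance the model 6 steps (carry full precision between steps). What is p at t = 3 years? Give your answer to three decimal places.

Update rule: p ← p + [c·p·(h−p) − e·p]·Δt with Δt = 0.5.
  1  |  dp/dt·Δt = +0.010434  |  p_1 = 0.490434
  2  |  dp/dt·Δt = +0.007399  |  p_2 = 0.497833
  3  |  dp/dt·Δt = +0.005162  |  p_3 = 0.502995
  4  |  dp/dt·Δt = +0.003560  |  p_4 = 0.506555
  5  |  dp/dt·Δt = +0.002436  |  p_5 = 0.508991
  6  |  dp/dt·Δt = +0.001657  |  p_6 = 0.510648

0.511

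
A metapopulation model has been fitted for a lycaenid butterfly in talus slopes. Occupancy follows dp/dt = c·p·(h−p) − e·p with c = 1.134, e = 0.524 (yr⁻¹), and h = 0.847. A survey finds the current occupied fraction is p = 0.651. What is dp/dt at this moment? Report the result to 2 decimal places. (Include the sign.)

-0.20

Colonization term: c·p·(h−p) = 1.134×0.651×0.1960 = 0.14469.
Extinction term: e·p = 0.34112.
dp/dt = 0.14469 − 0.34112 = -0.19643.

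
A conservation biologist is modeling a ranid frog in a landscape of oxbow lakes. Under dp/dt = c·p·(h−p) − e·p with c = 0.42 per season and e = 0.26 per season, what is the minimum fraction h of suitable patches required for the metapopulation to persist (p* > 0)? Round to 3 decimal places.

p* = h − e/c is positive only when h > e/c.
h_min = e/c = 0.26/0.42 = 0.6190.

0.619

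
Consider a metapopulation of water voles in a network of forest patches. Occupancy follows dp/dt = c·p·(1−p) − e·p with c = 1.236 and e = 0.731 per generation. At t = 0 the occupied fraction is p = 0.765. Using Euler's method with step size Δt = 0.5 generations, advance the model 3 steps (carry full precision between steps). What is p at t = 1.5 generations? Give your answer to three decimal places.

0.489

Update rule: p ← p + [c·p·(1−p) − e·p]·Δt with Δt = 0.5.
t = 0.5: p = 0.76500 + (-0.16851) = 0.59649
t = 1: p = 0.59649 + (-0.06927) = 0.52722
t = 1.5: p = 0.52722 + (-0.03866) = 0.48856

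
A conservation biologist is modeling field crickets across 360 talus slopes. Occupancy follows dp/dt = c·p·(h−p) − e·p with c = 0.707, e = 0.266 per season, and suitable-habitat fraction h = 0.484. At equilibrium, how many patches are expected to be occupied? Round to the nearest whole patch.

p* = h − e/c = 0.484 − 0.3762 = 0.1078.
Expected occupied patches = N × p* = 360 × 0.1078 = 38.79 ≈ 39.

39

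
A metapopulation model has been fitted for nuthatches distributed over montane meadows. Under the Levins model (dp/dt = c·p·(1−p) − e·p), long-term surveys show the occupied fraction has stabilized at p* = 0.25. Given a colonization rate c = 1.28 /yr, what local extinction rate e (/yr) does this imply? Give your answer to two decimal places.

At equilibrium c(1−p*) = e.
e = 1.28 × (1 − 0.25) = 1.28 × 0.7500 = 0.9600.

0.96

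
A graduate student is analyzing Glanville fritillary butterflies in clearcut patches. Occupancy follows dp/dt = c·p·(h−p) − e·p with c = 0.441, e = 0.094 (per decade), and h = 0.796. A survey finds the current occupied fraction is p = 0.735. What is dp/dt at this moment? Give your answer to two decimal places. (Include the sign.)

-0.05

Colonization term: c·p·(h−p) = 0.441×0.735×0.0610 = 0.01977.
Extinction term: e·p = 0.06909.
dp/dt = 0.01977 − 0.06909 = -0.04932.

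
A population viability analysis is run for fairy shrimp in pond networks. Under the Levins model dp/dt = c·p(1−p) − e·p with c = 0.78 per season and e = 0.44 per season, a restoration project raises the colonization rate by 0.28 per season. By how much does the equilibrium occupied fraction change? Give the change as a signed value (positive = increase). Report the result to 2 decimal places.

Before: p* = 1 − 0.44/0.78 = 0.4359.
After the change, c = 1.06, e = 0.44, so p* = 1 − 0.44/1.06 = 0.5849.
Δp* = 0.5849 − 0.4359 = +0.1490.

0.15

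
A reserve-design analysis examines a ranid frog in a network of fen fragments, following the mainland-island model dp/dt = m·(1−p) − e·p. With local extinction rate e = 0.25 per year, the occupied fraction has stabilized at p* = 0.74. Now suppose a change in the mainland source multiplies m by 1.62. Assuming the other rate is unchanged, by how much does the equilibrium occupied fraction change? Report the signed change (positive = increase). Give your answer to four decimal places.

Balance m(1−p*) = e·p* gives m = e·p*/(1−p*) = 0.25×0.74000/0.26000 = 0.71154.
New p* = m/(m+e) = 1.15269/(1.15269+0.25000) = 0.82177.
Δp* = 0.82177 − 0.74000 = +0.08177.

0.0818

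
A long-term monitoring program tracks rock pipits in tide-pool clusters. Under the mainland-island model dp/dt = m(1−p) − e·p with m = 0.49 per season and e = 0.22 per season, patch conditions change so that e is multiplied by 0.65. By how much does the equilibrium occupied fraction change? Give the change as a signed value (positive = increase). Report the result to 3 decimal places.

0.084

Before: p* = 0.49/(0.49+0.22) = 0.6901.
After: m = 0.49, e = 0.143; p* = 0.49/0.6330 = 0.7741.
Δp* = 0.7741 − 0.6901 = +0.0840.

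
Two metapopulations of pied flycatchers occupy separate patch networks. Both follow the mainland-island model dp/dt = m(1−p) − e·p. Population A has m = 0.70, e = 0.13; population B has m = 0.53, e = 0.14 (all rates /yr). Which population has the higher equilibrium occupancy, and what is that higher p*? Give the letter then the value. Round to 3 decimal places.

A, 0.843

A: p*_A = m/(m+e) = 0.70/0.8300 = 0.8434.
B: p*_B = 0.53/0.6700 = 0.7910.
A is higher at 0.8434.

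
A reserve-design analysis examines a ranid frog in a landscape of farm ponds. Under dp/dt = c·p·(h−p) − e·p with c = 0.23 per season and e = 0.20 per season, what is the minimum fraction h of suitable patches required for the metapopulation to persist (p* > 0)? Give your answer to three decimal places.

0.870

p* = h − e/c is positive only when h > e/c.
h_min = e/c = 0.20/0.23 = 0.8696.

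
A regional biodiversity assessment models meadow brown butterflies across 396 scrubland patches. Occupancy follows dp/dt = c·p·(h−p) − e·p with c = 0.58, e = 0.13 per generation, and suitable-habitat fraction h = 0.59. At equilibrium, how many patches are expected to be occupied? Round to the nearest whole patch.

p* = h − e/c = 0.59 − 0.2241 = 0.3659.
Expected occupied patches = N × p* = 396 × 0.3659 = 144.88 ≈ 145.

145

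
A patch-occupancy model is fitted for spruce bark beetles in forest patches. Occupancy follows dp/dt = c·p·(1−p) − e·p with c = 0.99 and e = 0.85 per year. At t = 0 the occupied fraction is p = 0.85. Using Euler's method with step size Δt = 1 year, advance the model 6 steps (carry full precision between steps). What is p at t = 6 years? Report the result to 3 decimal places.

Update rule: p ← p + [c·p·(1−p) − e·p]·Δt with Δt = 1.
  1  |  dp/dt·Δt = -0.596275  |  p_1 = 0.253725
  2  |  dp/dt·Δt = -0.028211  |  p_2 = 0.225514
  3  |  dp/dt·Δt = -0.018776  |  p_3 = 0.206738
  4  |  dp/dt·Δt = -0.013370  |  p_4 = 0.193368
  5  |  dp/dt·Δt = -0.009946  |  p_5 = 0.183422
  6  |  dp/dt·Δt = -0.007628  |  p_6 = 0.175794

0.176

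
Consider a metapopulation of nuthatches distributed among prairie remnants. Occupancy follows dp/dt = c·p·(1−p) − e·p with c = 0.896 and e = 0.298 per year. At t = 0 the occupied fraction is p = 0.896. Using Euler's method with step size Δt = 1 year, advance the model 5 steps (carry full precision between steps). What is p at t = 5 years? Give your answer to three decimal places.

Update rule: p ← p + [c·p·(1−p) − e·p]·Δt with Δt = 1.
step 1: Δp = -0.18352, p = 0.71248
step 2: Δp = -0.02877, p = 0.68371
step 3: Δp = -0.00999, p = 0.67373
step 4: Δp = -0.00381, p = 0.66991
step 5: Δp = -0.00150, p = 0.66841

0.668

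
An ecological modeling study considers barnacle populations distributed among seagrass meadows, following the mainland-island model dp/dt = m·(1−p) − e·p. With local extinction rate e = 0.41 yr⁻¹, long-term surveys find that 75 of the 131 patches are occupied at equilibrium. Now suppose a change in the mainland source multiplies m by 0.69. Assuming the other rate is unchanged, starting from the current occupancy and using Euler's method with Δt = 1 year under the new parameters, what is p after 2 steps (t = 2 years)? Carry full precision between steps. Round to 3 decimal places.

0.484

Observed p* = 75/131 = 0.57252.
Balance m(1−p*) = e·p* gives m = e·p*/(1−p*) = 0.41×0.57252/0.42748 = 0.54911.
Starting from p₀ = 0.57252; update p ← p + (dp/dt)·Δt with the new parameters.
t = 1: p = 0.57252 + (-0.07277) = 0.49975
t = 2: p = 0.49975 + (-0.01536) = 0.48439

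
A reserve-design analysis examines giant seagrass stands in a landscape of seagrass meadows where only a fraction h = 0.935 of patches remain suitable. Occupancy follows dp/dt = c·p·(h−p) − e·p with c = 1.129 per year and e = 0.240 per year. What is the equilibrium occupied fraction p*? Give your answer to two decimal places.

Setting dp/dt = 0 and dividing by p* gives c·(h−p*) = e.
So p* = h − e/c = 0.935 − 0.240/1.129 = 0.935 − 0.2126 = 0.7224.

0.72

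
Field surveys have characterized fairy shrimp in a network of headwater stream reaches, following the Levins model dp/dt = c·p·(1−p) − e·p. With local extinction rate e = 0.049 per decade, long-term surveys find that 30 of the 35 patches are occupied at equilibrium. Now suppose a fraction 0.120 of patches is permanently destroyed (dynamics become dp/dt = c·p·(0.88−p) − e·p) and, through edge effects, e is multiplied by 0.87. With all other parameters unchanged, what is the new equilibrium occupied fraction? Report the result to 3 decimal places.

0.756

Observed p* = 30/35 = 0.85714.
Balance c(1−p*) = e gives c = e/(1 − 0.85714) = 0.049/0.14286 = 0.34299.
New p* = 0.88 − e/c = 0.88 − 0.04263/0.34299 = 0.75571.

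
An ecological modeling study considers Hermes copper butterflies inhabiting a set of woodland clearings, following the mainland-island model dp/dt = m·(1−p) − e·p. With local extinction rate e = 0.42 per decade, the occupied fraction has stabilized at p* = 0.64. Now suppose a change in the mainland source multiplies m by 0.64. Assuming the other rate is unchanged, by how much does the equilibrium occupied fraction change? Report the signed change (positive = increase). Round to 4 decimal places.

Balance m(1−p*) = e·p* gives m = e·p*/(1−p*) = 0.42×0.64000/0.36000 = 0.74667.
New p* = m/(m+e) = 0.47787/(0.47787+0.42000) = 0.53223.
Δp* = 0.53223 − 0.64000 = -0.10777.

-0.1078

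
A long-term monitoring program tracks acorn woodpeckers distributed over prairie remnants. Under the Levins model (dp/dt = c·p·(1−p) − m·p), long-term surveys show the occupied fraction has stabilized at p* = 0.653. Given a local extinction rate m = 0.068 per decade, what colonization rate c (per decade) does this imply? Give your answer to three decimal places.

0.196

At equilibrium c(1−p*) = m, so c = m/(1−p*).
c = 0.068/(1 − 0.653) = 0.068/0.3470 = 0.1960.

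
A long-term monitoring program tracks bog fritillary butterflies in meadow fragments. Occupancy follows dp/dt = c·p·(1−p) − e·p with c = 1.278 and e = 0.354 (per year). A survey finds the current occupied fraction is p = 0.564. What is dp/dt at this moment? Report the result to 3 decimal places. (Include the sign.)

Colonization term: c·p·(1−p) = 1.278×0.564×0.4360 = 0.31427.
Extinction term: e·p = 0.19966.
dp/dt = 0.31427 − 0.19966 = 0.11461.

0.115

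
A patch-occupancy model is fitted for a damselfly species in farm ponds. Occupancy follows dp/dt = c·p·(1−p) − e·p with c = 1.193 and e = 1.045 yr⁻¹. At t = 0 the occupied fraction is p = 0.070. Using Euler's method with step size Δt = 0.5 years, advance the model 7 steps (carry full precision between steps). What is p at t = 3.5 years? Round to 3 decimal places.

0.085

Update rule: p ← p + [c·p·(1−p) − e·p]·Δt with Δt = 0.5.
step 1: Δp = +0.00226, p = 0.07226
step 2: Δp = +0.00223, p = 0.07449
step 3: Δp = +0.00220, p = 0.07669
step 4: Δp = +0.00217, p = 0.07886
step 5: Δp = +0.00213, p = 0.08099
step 6: Δp = +0.00208, p = 0.08307
step 7: Δp = +0.00203, p = 0.08510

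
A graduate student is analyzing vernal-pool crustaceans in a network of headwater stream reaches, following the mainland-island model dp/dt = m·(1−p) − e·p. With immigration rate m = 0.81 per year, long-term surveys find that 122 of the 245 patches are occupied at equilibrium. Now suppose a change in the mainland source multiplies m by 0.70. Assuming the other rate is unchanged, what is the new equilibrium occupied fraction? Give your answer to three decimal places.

Observed p* = 122/245 = 0.49796.
Balance m(1−p*) = e·p* gives e = m(1−p*)/p* = 0.81×0.50204/0.49796 = 0.81664.
New p* = m/(m+e) = 0.56700/(0.56700+0.81664) = 0.40979.

0.410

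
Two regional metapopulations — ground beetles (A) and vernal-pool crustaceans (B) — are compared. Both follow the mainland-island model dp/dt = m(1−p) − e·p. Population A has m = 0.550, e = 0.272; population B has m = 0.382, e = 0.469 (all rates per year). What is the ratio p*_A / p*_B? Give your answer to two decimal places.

1.49

A: p*_A = m/(m+e) = 0.550/0.8220 = 0.6691.
B: p*_B = 0.382/0.8510 = 0.4489.
p*_A / p*_B = 0.6691/0.4489 = 1.4906.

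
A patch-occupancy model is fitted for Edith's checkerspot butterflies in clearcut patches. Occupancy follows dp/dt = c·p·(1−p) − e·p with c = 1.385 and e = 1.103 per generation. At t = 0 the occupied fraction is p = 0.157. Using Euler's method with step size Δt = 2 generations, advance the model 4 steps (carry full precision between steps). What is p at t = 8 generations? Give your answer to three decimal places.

0.201

Update rule: p ← p + [c·p·(1−p) − e·p]·Δt with Δt = 2.
step 1: Δp = +0.02027, p = 0.17727
step 2: Δp = +0.01293, p = 0.19020
step 3: Δp = +0.00706, p = 0.19727
step 4: Δp = +0.00347, p = 0.20073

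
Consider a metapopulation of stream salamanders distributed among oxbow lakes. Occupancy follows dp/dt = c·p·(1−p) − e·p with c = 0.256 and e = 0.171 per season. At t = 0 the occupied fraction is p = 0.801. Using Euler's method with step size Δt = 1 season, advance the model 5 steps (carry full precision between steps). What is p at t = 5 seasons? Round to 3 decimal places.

0.519

Update rule: p ← p + [c·p·(1−p) − e·p]·Δt with Δt = 1.
p: 0.80100 → 0.70484  (Δp = -0.09616)
p: 0.70484 → 0.63757  (Δp = -0.06727)
p: 0.63757 → 0.58770  (Δp = -0.04987)
p: 0.58770 → 0.54923  (Δp = -0.03847)
p: 0.54923 → 0.51869  (Δp = -0.03054)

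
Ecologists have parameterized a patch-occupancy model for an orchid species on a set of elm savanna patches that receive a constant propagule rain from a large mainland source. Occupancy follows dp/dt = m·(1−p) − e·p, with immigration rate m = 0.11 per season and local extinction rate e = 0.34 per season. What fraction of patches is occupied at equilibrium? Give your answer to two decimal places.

At equilibrium the propagule rain into empty patches balances local extinction: m(1−p*) = e·p*.
p* = m/(m+e) = 0.11/(0.11+0.34) = 0.11/0.4500 = 0.2444.

0.24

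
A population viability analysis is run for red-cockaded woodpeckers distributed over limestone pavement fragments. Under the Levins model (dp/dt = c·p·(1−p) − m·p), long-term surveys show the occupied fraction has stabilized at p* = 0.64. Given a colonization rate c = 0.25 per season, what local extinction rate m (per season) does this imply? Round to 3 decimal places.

At equilibrium c(1−p*) = m.
m = 0.25 × (1 − 0.64) = 0.25 × 0.3600 = 0.0900.

0.090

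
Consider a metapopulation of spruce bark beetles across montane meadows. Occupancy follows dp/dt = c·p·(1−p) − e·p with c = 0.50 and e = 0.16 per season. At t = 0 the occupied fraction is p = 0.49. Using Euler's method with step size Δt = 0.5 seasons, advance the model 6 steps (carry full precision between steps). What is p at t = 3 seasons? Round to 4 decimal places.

Update rule: p ← p + [c·p·(1−p) − e·p]·Δt with Δt = 0.5.
  1  |  dp/dt·Δt = +0.023275  |  p_1 = 0.513275
  2  |  dp/dt·Δt = +0.021394  |  p_2 = 0.534669
  3  |  dp/dt·Δt = +0.019426  |  p_3 = 0.554095
  4  |  dp/dt·Δt = +0.017441  |  p_4 = 0.571536
  5  |  dp/dt·Δt = +0.015498  |  p_5 = 0.587034
  6  |  dp/dt·Δt = +0.013644  |  p_6 = 0.600677

0.6007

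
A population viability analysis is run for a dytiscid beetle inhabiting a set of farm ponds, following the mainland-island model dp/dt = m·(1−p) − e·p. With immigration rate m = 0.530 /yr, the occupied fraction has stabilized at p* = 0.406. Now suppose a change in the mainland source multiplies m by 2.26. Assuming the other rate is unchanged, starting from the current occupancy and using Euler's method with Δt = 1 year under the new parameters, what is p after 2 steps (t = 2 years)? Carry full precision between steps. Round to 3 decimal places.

0.417

Balance m(1−p*) = e·p* gives e = m(1−p*)/p* = 0.530×0.59400/0.40600 = 0.77542.
Starting from p₀ = 0.40600; update p ← p + (dp/dt)·Δt with the new parameters.
step 1: Δp = +0.39667, p = 0.80267
step 2: Δp = -0.38605, p = 0.41662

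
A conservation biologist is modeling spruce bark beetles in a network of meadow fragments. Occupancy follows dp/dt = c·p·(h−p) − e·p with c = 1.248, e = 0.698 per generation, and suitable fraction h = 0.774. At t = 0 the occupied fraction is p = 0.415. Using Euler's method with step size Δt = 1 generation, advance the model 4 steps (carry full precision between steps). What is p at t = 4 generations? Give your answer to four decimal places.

0.2413

Update rule: p ← p + [c·p·(h−p) − e·p]·Δt with Δt = 1.
step 1: Δp = -0.10374, p = 0.31126
step 2: Δp = -0.03751, p = 0.27375
step 3: Δp = -0.02017, p = 0.25358
step 4: Δp = -0.01230, p = 0.24128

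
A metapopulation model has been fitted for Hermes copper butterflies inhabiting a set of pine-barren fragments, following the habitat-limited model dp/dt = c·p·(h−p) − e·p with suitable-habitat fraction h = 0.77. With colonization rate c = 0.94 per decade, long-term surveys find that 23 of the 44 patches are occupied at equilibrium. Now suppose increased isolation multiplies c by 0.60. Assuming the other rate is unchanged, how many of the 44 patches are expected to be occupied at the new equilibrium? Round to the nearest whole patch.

Observed p* = 23/44 = 0.52273.
Balance c(h−p*) = e gives e = 0.94×(0.77 − 0.52273) = 0.23243.
New p* = 0.77 − e/c = 0.77 − 0.23243/0.56400 = 0.35789.
Expected occupied = 44 × 0.35789 = 15.75 ≈ 16.

16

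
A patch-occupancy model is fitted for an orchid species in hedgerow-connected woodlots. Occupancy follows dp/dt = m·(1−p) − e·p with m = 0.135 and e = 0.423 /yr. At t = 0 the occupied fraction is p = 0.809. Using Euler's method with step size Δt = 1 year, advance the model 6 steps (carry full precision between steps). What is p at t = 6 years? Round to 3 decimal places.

Update rule: p ← p + [m·(1−p) − e·p]·Δt with Δt = 1.
p: 0.80900 → 0.49258  (Δp = -0.31642)
p: 0.49258 → 0.35272  (Δp = -0.13986)
p: 0.35272 → 0.29090  (Δp = -0.06182)
p: 0.29090 → 0.26358  (Δp = -0.02732)
p: 0.26358 → 0.25150  (Δp = -0.01208)
p: 0.25150 → 0.24616  (Δp = -0.00534)

0.246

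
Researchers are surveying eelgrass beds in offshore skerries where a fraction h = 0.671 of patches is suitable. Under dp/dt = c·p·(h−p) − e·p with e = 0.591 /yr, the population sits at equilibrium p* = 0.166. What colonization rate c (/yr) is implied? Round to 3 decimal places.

At equilibrium c(h−p*) = e, so c = e/(h−p*).
c = 0.591/(0.671 − 0.166) = 0.591/0.5050 = 1.1703.

1.170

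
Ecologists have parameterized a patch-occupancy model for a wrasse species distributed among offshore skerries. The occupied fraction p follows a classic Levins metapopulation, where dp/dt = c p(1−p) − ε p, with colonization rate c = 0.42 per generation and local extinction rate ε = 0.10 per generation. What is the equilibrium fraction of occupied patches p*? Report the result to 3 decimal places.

At equilibrium, colonization balances extinction: c·p*·(1−p*) = ε·p*.
So p* = 1 − ε/c = 1 − 0.10/0.42 = 1 − 0.2381 = 0.7619.

0.762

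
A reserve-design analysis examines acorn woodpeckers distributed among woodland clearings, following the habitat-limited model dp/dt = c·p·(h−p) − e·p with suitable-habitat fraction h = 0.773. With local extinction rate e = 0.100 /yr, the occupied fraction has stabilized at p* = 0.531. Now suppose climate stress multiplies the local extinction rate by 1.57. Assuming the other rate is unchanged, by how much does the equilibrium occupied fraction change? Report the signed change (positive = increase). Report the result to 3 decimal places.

-0.138

Balance c(h−p*) = e gives c = e/(0.773 − 0.53100) = 0.100/0.24200 = 0.41322.
New p* = 0.773 − e/c = 0.773 − 0.15700/0.41322 = 0.39306.
Δp* = 0.39306 − 0.53100 = -0.13794.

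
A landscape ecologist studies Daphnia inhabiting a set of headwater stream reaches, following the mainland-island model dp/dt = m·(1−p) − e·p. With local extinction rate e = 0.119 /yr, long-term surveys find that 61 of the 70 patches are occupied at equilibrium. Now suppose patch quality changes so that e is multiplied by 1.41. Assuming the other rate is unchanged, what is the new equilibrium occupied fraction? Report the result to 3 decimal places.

0.828

Observed p* = 61/70 = 0.87143.
Balance m(1−p*) = e·p* gives m = e·p*/(1−p*) = 0.119×0.87143/0.12857 = 0.80657.
New p* = m/(m+e) = 0.80657/(0.80657+0.16779) = 0.82779.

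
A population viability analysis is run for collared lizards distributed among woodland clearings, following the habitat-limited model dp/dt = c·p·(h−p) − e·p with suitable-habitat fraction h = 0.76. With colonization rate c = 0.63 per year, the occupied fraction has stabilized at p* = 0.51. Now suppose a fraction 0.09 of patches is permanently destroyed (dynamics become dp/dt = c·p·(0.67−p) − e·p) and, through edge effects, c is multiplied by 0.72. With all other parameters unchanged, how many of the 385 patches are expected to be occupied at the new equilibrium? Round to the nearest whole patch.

Balance c(h−p*) = e gives e = 0.63×(0.76 − 0.51000) = 0.15750.
New p* = 0.67 − e/c = 0.67 − 0.15750/0.45360 = 0.32278.
Expected occupied = 385 × 0.32278 = 124.27 ≈ 124.

124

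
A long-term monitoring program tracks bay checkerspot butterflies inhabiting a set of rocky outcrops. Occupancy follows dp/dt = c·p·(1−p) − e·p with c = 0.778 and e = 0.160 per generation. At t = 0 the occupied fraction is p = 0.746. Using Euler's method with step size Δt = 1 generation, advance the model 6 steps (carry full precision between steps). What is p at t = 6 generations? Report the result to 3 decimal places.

0.794

Update rule: p ← p + [c·p·(1−p) − e·p]·Δt with Δt = 1.
p: 0.74600 → 0.77406  (Δp = +0.02806)
p: 0.77406 → 0.78628  (Δp = +0.01222)
p: 0.78628 → 0.79121  (Δp = +0.00494)
p: 0.79121 → 0.79314  (Δp = +0.00193)
p: 0.79314 → 0.79388  (Δp = +0.00074)
p: 0.79388 → 0.79417  (Δp = +0.00028)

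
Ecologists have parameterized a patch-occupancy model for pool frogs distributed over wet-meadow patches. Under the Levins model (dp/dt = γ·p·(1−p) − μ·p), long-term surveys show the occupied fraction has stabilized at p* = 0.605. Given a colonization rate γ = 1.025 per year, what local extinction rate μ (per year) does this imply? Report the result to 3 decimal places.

0.405

At equilibrium γ(1−p*) = μ.
μ = 1.025 × (1 − 0.605) = 1.025 × 0.3950 = 0.4049.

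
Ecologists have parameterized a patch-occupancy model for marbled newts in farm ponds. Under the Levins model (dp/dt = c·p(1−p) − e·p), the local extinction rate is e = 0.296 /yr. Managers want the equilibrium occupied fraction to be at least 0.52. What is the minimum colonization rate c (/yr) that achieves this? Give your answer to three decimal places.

p* = 1 − e/c ≥ 0.52 requires e/c ≤ 0.4800, i.e. c ≥ e/0.4800.
c_min = 0.296/0.4800 = 0.6167.

0.617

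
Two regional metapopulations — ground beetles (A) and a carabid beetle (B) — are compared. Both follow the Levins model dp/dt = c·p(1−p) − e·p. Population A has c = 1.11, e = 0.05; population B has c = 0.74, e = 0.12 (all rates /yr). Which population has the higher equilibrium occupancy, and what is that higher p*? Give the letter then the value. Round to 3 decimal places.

A: p*_A = 1 − 0.05/1.11 = 0.9550.
B: p*_B = 1 − 0.12/0.74 = 0.8378.
A is higher at 0.9550.

A, 0.955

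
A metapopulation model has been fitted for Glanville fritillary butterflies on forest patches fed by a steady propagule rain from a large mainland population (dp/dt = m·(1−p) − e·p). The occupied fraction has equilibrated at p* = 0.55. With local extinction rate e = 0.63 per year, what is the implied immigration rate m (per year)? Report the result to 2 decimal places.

0.77

At equilibrium m(1−p*) = e·p*, so m = e·p*/(1−p*).
m = 0.63 × 0.55 / 0.4500 = 0.3465/0.4500 = 0.7700.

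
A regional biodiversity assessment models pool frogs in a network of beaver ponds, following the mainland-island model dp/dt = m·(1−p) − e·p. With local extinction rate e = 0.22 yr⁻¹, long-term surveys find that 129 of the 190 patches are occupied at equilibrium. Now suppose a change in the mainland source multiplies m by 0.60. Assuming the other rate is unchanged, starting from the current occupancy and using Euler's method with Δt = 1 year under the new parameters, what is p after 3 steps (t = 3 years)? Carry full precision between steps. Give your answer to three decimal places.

Observed p* = 129/190 = 0.67895.
Balance m(1−p*) = e·p* gives m = e·p*/(1−p*) = 0.22×0.67895/0.32105 = 0.46525.
Starting from p₀ = 0.67895; update p ← p + (dp/dt)·Δt with the new parameters.
t = 1: p = 0.67895 + (-0.05975) = 0.61920
t = 2: p = 0.61920 + (-0.02992) = 0.58928
t = 3: p = 0.58928 + (-0.01499) = 0.57429

0.574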